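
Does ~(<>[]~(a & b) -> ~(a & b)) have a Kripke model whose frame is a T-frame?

1. ~(<>[]~(a & b) -> ~(a & b)), 0
2. <>[]~(a & b), 0
3. a & b, 0
4. a, 0
5. b, 0
6. []~(a & b), 1
7. ~(a & b), 1
8. ~b, 1
Accessibility: 0R0, 0R1, 1R1

Yes, satisfiable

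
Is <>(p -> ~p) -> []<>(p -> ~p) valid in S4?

Tableau for the negation ~(<>(p -> ~p) -> []<>(p -> ~p)):
1. ~(<>(p -> ~p) -> []<>(p -> ~p)), w0
2. <>(p -> ~p), w0
3. ~[]<>(p -> ~p), w0
4. p -> ~p, w1
5. ~p, w1
6. ~<>(p -> ~p), w2
7. ~(p -> ~p), w2
8. p, w2
Accessibility: w0Rw0, w0Rw1, w0Rw2, w1Rw1, w2Rw2
The negation has an open branch (countermodel exists).

No, not valid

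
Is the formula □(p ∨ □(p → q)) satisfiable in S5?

1. □(p ∨ □(p → q)), w0
2. p ∨ □(p → q), w0
3. □(p → q), w0
4. p → q, w0
5. q, w0
Accessibility: w0Rw0

Yes, satisfiable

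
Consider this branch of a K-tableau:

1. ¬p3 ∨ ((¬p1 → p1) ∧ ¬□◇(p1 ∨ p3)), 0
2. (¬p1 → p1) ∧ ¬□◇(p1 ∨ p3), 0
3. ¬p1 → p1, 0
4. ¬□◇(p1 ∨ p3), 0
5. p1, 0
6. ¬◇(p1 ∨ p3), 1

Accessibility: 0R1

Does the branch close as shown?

No, open

There is no literal clash: for every atom and world, at most one sign appears.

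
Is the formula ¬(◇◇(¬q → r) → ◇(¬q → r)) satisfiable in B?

1. ¬(◇◇(¬q → r) → ◇(¬q → r)), u
2. ◇◇(¬q → r), u   [¬→-rule on 1]
3. ¬◇(¬q → r), u   [¬→-rule on 1]
4. ¬(¬q → r), u   [¬◇-rule on 3 via uRu]
5. ¬q, u   [¬→-rule on 4]
6. ¬r, u   [¬→-rule on 4]
7. ◇(¬q → r), v   [◇-rule on 2: fresh world v, uRv]
8. ¬(¬q → r), v   [¬◇-rule on 3 via uRv]
9. ¬q, v   [¬→-rule on 8]
10. ¬r, v   [¬→-rule on 8]
11. ¬q → r, w   [◇-rule on 7: fresh world w, vRw]
12. r, w   [→-rule on 11 (branches; this branch)]
Accessibility: uRu, uRv, vRu, vRv, vRw, wRv, wRw

Satisfiable (open branch found)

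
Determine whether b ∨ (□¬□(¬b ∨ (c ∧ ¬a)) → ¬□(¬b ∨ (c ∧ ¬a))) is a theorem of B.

Tableau for the negation ¬(b ∨ (□¬□(¬b ∨ (c ∧ ¬a)) → ¬□(¬b ∨ (c ∧ ¬a)))):
1. ¬(b ∨ (□¬□(¬b ∨ (c ∧ ¬a)) → ¬□(¬b ∨ (c ∧ ¬a)))), 0
2. ¬b, 0
3. ¬(□¬□(¬b ∨ (c ∧ ¬a)) → ¬□(¬b ∨ (c ∧ ¬a))), 0
4. □¬□(¬b ∨ (c ∧ ¬a)), 0
5. □(¬b ∨ (c ∧ ¬a)), 0
6. ¬□(¬b ∨ (c ∧ ¬a)), 0
7. ¬b ∨ (c ∧ ¬a), 0
8. c ∧ ¬a, 0
9. c, 0
10. ¬a, 0
11. ¬(¬b ∨ (c ∧ ¬a)), 1
12. b, 1
13. ¬(c ∧ ¬a), 1
14. ¬□(¬b ∨ (c ∧ ¬a)), 1
15. ¬b ∨ (c ∧ ¬a), 1
16. a, 1
17. c ∧ ¬a, 1
18. c, 1
19. ¬a, 1
Accessibility: 0R0, 0R1, 1R0, 1R1
Branch closes: a and ¬a both at 1.
Every branch of the negation's tableau closes; the branch above is one of them.

Valid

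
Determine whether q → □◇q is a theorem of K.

Invalid (countermodel exists)

Tableau for the negation ¬(q → □◇q):
1. ¬(q → □◇q), 0
2. q, 0   [¬→-rule on 1]
3. ¬□◇q, 0   [¬→-rule on 1]
4. ¬◇q, 1   [¬□-rule on 3: fresh world 1, 0R1]
Accessibility: 0R1
The negation has an open branch (countermodel exists).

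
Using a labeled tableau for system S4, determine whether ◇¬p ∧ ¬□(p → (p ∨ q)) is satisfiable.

1. ◇¬p ∧ ¬□(p → (p ∨ q)), u
2. ◇¬p, u
3. ¬□(p → (p ∨ q)), u
4. ¬p, v
5. ¬(p → (p ∨ q)), w
6. p, w
7. ¬(p ∨ q), w
8. ¬p, w
9. ¬q, w
Accessibility: uRu, uRv, uRw, vRv, wRw
Branch closes: p and ¬p both at w.
Every branch closes; the branch above is one of them.

Unsatisfiable (every branch closes)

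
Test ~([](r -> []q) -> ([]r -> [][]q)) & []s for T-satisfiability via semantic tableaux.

1. ~([](r -> []q) -> ([]r -> [][]q)) & []s, u
2. ~([](r -> []q) -> ([]r -> [][]q)), u
3. []s, u
4. [](r -> []q), u
5. ~([]r -> [][]q), u
6. []r, u
7. ~[][]q, u
8. s, u
9. r -> []q, u
10. r, u
11. []q, u
12. q, u
13. ~[]q, v
14. s, v
15. r -> []q, v
16. r, v
17. q, v
18. []q, v
19. ~q, w
20. q, w
Accessibility: uRu, uRv, vRv, vRw, wRw
Branch closes: q and ~q both at w.
(One branch shown.) All branches close.

No, unsatisfiable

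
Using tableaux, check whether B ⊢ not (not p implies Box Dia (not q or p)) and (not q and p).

Tableau for the negation not (not (not p implies Box Dia (not q or p)) and (not q and p)):
1. not (not (not p implies Box Dia (not q or p)) and (not q and p)), w0
2. not (not q and p), w0
3. not p, w0
Accessibility: w0Rw0
The negation has an open branch (countermodel exists).

Not valid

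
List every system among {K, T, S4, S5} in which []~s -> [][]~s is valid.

S4, S5

T-tableau for the negation ~([]~s -> [][]~s):
1. ~([]~s -> [][]~s), u
2. []~s, u
3. ~[][]~s, u
4. ~s, u
5. ~[]~s, v
6. ~s, v
7. s, w
Accessibility: uRu, uRv, vRv, vRw, wRw
Complete open branch: countermodel on a T-frame, so not valid in T, nor in K (the same frame is also a K-frame).
S4-tableau for the negation ~([]~s -> [][]~s):
1. ~([]~s -> [][]~s), u
2. []~s, u
3. ~[][]~s, u
4. ~s, u
5. ~[]~s, v
6. ~s, v
7. s, w
8. ~s, w
Accessibility: uRu, uRv, uRw, vRv, vRw, wRw
Branch closes: s and ~s both at w.
Every branch closes (one shown): valid in S4, hence also in S5 (every theorem of S4 is a theorem of S5).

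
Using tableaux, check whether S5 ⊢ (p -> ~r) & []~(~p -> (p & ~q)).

Tableau for the negation ~((p -> ~r) & []~(~p -> (p & ~q))):
1. ~((p -> ~r) & []~(~p -> (p & ~q))), 0
2. ~[]~(~p -> (p & ~q)), 0   [~&-rule on 1 (branches; this branch)]
3. ~p -> (p & ~q), 1   [~[]-rule on 2: fresh world 1, 0R1]
4. p & ~q, 1   [->-rule on 3 (branches; this branch)]
5. p, 1   [&-rule on 4]
6. ~q, 1   [&-rule on 4]
Accessibility: 0R0, 0R1, 1R0, 1R1
The negation has an open branch (countermodel exists).

No, not valid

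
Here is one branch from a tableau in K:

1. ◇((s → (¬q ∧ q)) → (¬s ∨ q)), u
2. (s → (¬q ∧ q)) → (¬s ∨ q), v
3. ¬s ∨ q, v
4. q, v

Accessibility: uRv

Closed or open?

No, open

No world carries both an atom and its negation.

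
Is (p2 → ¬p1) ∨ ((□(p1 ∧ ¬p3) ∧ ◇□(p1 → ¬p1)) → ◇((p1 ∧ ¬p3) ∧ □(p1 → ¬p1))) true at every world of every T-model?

Tableau for the negation ¬((p2 → ¬p1) ∨ ((□(p1 ∧ ¬p3) ∧ ◇□(p1 → ¬p1)) → ◇((p1 ∧ ¬p3) ∧ □(p1 → ¬p1)))):
1. ¬((p2 → ¬p1) ∨ ((□(p1 ∧ ¬p3) ∧ ◇□(p1 → ¬p1)) → ◇((p1 ∧ ¬p3) ∧ □(p1 → ¬p1)))), u
2. ¬(p2 → ¬p1), u
3. ¬((□(p1 ∧ ¬p3) ∧ ◇□(p1 → ¬p1)) → ◇((p1 ∧ ¬p3) ∧ □(p1 → ¬p1))), u
4. p2, u
5. p1, u
6. □(p1 ∧ ¬p3) ∧ ◇□(p1 → ¬p1), u
7. ¬◇((p1 ∧ ¬p3) ∧ □(p1 → ¬p1)), u
8. □(p1 ∧ ¬p3), u
9. ◇□(p1 → ¬p1), u
10. ¬((p1 ∧ ¬p3) ∧ □(p1 → ¬p1)), u
11. p1 ∧ ¬p3, u
12. ¬p3, u
13. ¬□(p1 → ¬p1), u
14. □(p1 → ¬p1), v
15. ¬((p1 ∧ ¬p3) ∧ □(p1 → ¬p1)), v
16. p1 ∧ ¬p3, v
17. p1, v
18. ¬p3, v
19. p1 → ¬p1, v
20. ¬□(p1 → ¬p1), v
21. ¬p1, v
Accessibility: uRu, uRv, vRv
Branch closes: p1 and ¬p1 both at v.
Every branch of the negation's tableau closes; the branch above is one of them.

Yes, valid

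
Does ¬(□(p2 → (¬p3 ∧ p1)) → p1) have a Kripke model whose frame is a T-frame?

Satisfiable (open branch found)

1. ¬(□(p2 → (¬p3 ∧ p1)) → p1), w0
2. □(p2 → (¬p3 ∧ p1)), w0
3. ¬p1, w0
4. p2 → (¬p3 ∧ p1), w0
5. ¬p2, w0
Accessibility: w0Rw0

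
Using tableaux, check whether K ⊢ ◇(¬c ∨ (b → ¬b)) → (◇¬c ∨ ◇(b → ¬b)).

Tableau for the negation ¬(◇(¬c ∨ (b → ¬b)) → (◇¬c ∨ ◇(b → ¬b))):
1. ¬(◇(¬c ∨ (b → ¬b)) → (◇¬c ∨ ◇(b → ¬b))), w0
2. ◇(¬c ∨ (b → ¬b)), w0   [¬→-rule on 1]
3. ¬(◇¬c ∨ ◇(b → ¬b)), w0   [¬→-rule on 1]
4. ¬◇¬c, w0   [¬∨-rule on 3]
5. ¬◇(b → ¬b), w0   [¬∨-rule on 3]
6. ¬c ∨ (b → ¬b), w1   [◇-rule on 2: fresh world w1, w0Rw1]
7. c, w1   [¬◇-rule on 4 via w0Rw1]
8. ¬(b → ¬b), w1   [¬◇-rule on 5 via w0Rw1]
9. b, w1   [¬→-rule on 8]
10. b → ¬b, w1   [∨-rule on 6 (branches; this branch)]
11. ¬b, w1   [→-rule on 10 (branches; this branch)]
Accessibility: w0Rw1
Branch closes: b and ¬b both at w1.
Every branch of the negation's tableau closes; the branch above is one of them.

Yes, valid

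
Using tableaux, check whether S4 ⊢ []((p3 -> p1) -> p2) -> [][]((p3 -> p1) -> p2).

Valid

Tableau for the negation ~([]((p3 -> p1) -> p2) -> [][]((p3 -> p1) -> p2)):
1. ~([]((p3 -> p1) -> p2) -> [][]((p3 -> p1) -> p2)), w0
2. []((p3 -> p1) -> p2), w0   [~->-rule on 1]
3. ~[][]((p3 -> p1) -> p2), w0   [~->-rule on 1]
4. (p3 -> p1) -> p2, w0   [[]-rule on 2 via w0Rw0]
5. ~(p3 -> p1), w0   [->-rule on 4 (branches; this branch)]
6. p3, w0   [~->-rule on 5]
7. ~p1, w0   [~->-rule on 5]
8. ~[]((p3 -> p1) -> p2), w1   [~[]-rule on 3: fresh world w1, w0Rw1]
9. (p3 -> p1) -> p2, w1   [[]-rule on 2 via w0Rw1]
10. ~(p3 -> p1), w1   [->-rule on 9 (branches; this branch)]
11. p3, w1   [~->-rule on 10]
12. ~p1, w1   [~->-rule on 10]
13. ~((p3 -> p1) -> p2), w2   [~[]-rule on 8: fresh world w2, w1Rw2]
14. p3 -> p1, w2   [~->-rule on 13]
15. ~p2, w2   [~->-rule on 13]
16. (p3 -> p1) -> p2, w2   [[]-rule on 2 via w0Rw2]
17. p1, w2   [->-rule on 14 (branches; this branch)]
18. ~(p3 -> p1), w2   [->-rule on 16 (branches; this branch)]
19. p3, w2   [~->-rule on 18]
20. ~p1, w2   [~->-rule on 18]
Accessibility: w0Rw0, w0Rw1, w0Rw2, w1Rw1, w1Rw2, w2Rw2
Branch closes: p1 and ~p1 both at w2.
Every branch of the negation's tableau closes; the branch above is one of them.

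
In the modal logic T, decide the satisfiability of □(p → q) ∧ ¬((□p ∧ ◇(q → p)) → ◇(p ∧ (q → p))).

Unsatisfiable (every branch closes)

1. □(p → q) ∧ ¬((□p ∧ ◇(q → p)) → ◇(p ∧ (q → p))), 0
2. □(p → q), 0
3. ¬((□p ∧ ◇(q → p)) → ◇(p ∧ (q → p))), 0
4. □p ∧ ◇(q → p), 0
5. ¬◇(p ∧ (q → p)), 0
6. □p, 0
7. ◇(q → p), 0
8. p → q, 0
9. ¬(p ∧ (q → p)), 0
10. p, 0
11. q, 0
12. ¬(q → p), 0
13. ¬p, 0
Accessibility: 0R0
Branch closes: p and ¬p both at 0.
(One branch shown.) All branches close.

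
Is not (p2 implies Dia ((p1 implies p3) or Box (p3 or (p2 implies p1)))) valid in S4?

Tableau for the negation p2 implies Dia ((p1 implies p3) or Box (p3 or (p2 implies p1))):
1. p2 implies Dia ((p1 implies p3) or Box (p3 or (p2 implies p1))), u
2. Dia ((p1 implies p3) or Box (p3 or (p2 implies p1))), u   [implies-rule on 1 (branches; this branch)]
3. (p1 implies p3) or Box (p3 or (p2 implies p1)), v   [Dia-rule on 2: fresh world v, uRv]
4. Box (p3 or (p2 implies p1)), v   [or-rule on 3 (branches; this branch)]
5. p3 or (p2 implies p1), v   [Box-rule on 4 via vRv]
6. p2 implies p1, v   [or-rule on 5 (branches; this branch)]
7. p1, v   [implies-rule on 6 (branches; this branch)]
Accessibility: uRu, uRv, vRv
The negation has an open branch (countermodel exists).

Invalid (countermodel exists)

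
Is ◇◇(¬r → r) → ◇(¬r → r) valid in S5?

Tableau for the negation ¬(◇◇(¬r → r) → ◇(¬r → r)):
1. ¬(◇◇(¬r → r) → ◇(¬r → r)), u
2. ◇◇(¬r → r), u   [¬→-rule on 1]
3. ¬◇(¬r → r), u   [¬→-rule on 1]
4. ¬(¬r → r), u   [¬◇-rule on 3 via uRu]
5. ¬r, u   [¬→-rule on 4]
6. ◇(¬r → r), v   [◇-rule on 2: fresh world v, uRv]
7. ¬(¬r → r), v   [¬◇-rule on 3 via uRv]
8. ¬r, v   [¬→-rule on 7]
9. ¬r → r, w   [◇-rule on 6: fresh world w, vRw]
10. ¬(¬r → r), w   [¬◇-rule on 3 via uRw]
11. ¬r, w   [¬→-rule on 10]
12. r, w   [→-rule on 9 (branches; this branch)]
Accessibility: uRu, uRv, uRw, vRu, vRv, vRw, wRu, wRv, wRw
Branch closes: r and ¬r both at w.
Every branch of the negation's tableau closes; the branch above is one of them.

Yes, valid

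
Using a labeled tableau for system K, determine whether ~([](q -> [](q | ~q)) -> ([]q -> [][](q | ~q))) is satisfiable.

1. ~([](q -> [](q | ~q)) -> ([]q -> [][](q | ~q))), w0
2. [](q -> [](q | ~q)), w0   [~->-rule on 1]
3. ~([]q -> [][](q | ~q)), w0   [~->-rule on 1]
4. []q, w0   [~->-rule on 3]
5. ~[][](q | ~q), w0   [~->-rule on 3]
6. ~[](q | ~q), w1   [~[]-rule on 5: fresh world w1, w0Rw1]
7. q -> [](q | ~q), w1   [[]-rule on 2 via w0Rw1]
8. q, w1   [[]-rule on 4 via w0Rw1]
9. [](q | ~q), w1   [->-rule on 7 (branches; this branch)]
10. ~(q | ~q), w2   [~[]-rule on 6: fresh world w2, w1Rw2]
11. ~q, w2   [~|-rule on 10]
12. q, w2   [~|-rule on 10]
Accessibility: w0Rw1, w1Rw2
Branch closes: q and ~q both at w2.
All branches of the tableau close; one closing branch shown above.

Unsatisfiable (every branch closes)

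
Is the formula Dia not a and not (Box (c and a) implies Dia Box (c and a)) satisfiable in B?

No, unsatisfiable

1. Dia not a and not (Box (c and a) implies Dia Box (c and a)), w0
2. Dia not a, w0
3. not (Box (c and a) implies Dia Box (c and a)), w0
4. Box (c and a), w0
5. not Dia Box (c and a), w0
6. c and a, w0
7. c, w0
8. a, w0
9. not Box (c and a), w0
10. not a, w1
11. c and a, w1
12. c, w1
13. a, w1
Accessibility: w0Rw0, w0Rw1, w1Rw0, w1Rw1
Branch closes: a and not a both at w1.
(One branch shown.) All branches close.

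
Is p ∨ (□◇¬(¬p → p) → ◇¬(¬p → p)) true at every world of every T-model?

Valid in T

Tableau for the negation ¬(p ∨ (□◇¬(¬p → p) → ◇¬(¬p → p))):
1. ¬(p ∨ (□◇¬(¬p → p) → ◇¬(¬p → p))), u
2. ¬p, u   [¬∨-rule on 1]
3. ¬(□◇¬(¬p → p) → ◇¬(¬p → p)), u   [¬∨-rule on 1]
4. □◇¬(¬p → p), u   [¬→-rule on 3]
5. ¬◇¬(¬p → p), u   [¬→-rule on 3]
6. ◇¬(¬p → p), u   [□-rule on 4 via uRu]
7. ¬p → p, u   [¬◇-rule on 5 via uRu]
8. p, u   [→-rule on 7 (branches; this branch)]
Accessibility: uRu
Branch closes: p and ¬p both at u.
Every branch of the negation's tableau closes; the branch above is one of them.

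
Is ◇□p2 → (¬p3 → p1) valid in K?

Not valid

Tableau for the negation ¬(◇□p2 → (¬p3 → p1)):
1. ¬(◇□p2 → (¬p3 → p1)), u
2. ◇□p2, u   [¬→-rule on 1]
3. ¬(¬p3 → p1), u   [¬→-rule on 1]
4. ¬p3, u   [¬→-rule on 3]
5. ¬p1, u   [¬→-rule on 3]
6. □p2, v   [◇-rule on 2: fresh world v, uRv]
Accessibility: uRv
The negation has an open branch (countermodel exists).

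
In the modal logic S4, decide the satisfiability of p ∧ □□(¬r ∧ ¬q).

Satisfiable (open branch found)

1. p ∧ □□(¬r ∧ ¬q), w0
2. p, w0
3. □□(¬r ∧ ¬q), w0
4. □(¬r ∧ ¬q), w0
5. ¬r ∧ ¬q, w0
6. ¬r, w0
7. ¬q, w0
Accessibility: w0Rw0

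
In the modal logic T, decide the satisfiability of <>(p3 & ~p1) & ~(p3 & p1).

1. <>(p3 & ~p1) & ~(p3 & p1), 0
2. <>(p3 & ~p1), 0
3. ~(p3 & p1), 0
4. ~p1, 0
5. p3 & ~p1, 1
6. p3, 1
7. ~p1, 1
Accessibility: 0R0, 0R1, 1R1

Yes, satisfiable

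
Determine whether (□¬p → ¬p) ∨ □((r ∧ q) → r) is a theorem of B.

Tableau for the negation ¬((□¬p → ¬p) ∨ □((r ∧ q) → r)):
1. ¬((□¬p → ¬p) ∨ □((r ∧ q) → r)), u
2. ¬(□¬p → ¬p), u
3. ¬□((r ∧ q) → r), u
4. □¬p, u
5. p, u
6. ¬p, u
Accessibility: uRu
Branch closes: p and ¬p both at u.
All branches of the negation close; one closing branch shown above.

Valid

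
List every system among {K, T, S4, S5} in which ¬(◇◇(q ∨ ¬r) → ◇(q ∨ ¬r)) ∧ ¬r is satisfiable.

T-tableau for the formula:
1. ¬(◇◇(q ∨ ¬r) → ◇(q ∨ ¬r)) ∧ ¬r, w0
2. ¬(◇◇(q ∨ ¬r) → ◇(q ∨ ¬r)), w0
3. ¬r, w0
4. ◇◇(q ∨ ¬r), w0
5. ¬◇(q ∨ ¬r), w0
6. ¬(q ∨ ¬r), w0
7. ¬q, w0
8. r, w0
Accessibility: w0Rw0
Branch closes: r and ¬r both at w0.
Every branch closes (one shown): unsatisfiable in T, hence also in S4, S5 (every S4/S5-frame is a T-frame).
K-tableau for the formula:
1. ¬(◇◇(q ∨ ¬r) → ◇(q ∨ ¬r)) ∧ ¬r, w0
2. ¬(◇◇(q ∨ ¬r) → ◇(q ∨ ¬r)), w0
3. ¬r, w0
4. ◇◇(q ∨ ¬r), w0
5. ¬◇(q ∨ ¬r), w0
6. ◇(q ∨ ¬r), w1
7. ¬(q ∨ ¬r), w1
8. ¬q, w1
9. r, w1
10. q ∨ ¬r, w2
11. ¬r, w2
Accessibility: w0Rw1, w1Rw2
Complete open branch: satisfiable in K.

K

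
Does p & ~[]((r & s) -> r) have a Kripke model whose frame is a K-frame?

1. p & ~[]((r & s) -> r), u
2. p, u
3. ~[]((r & s) -> r), u
4. ~((r & s) -> r), v
5. r & s, v
6. ~r, v
7. r, v
8. s, v
Accessibility: uRv
Branch closes: r and ~r both at v.
All branches of the tableau close; one closing branch shown above.

No, unsatisfiable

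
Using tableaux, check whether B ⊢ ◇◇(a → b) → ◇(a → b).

Not valid

Tableau for the negation ¬(◇◇(a → b) → ◇(a → b)):
1. ¬(◇◇(a → b) → ◇(a → b)), w0
2. ◇◇(a → b), w0
3. ¬◇(a → b), w0
4. ¬(a → b), w0
5. a, w0
6. ¬b, w0
7. ◇(a → b), w1
8. ¬(a → b), w1
9. a, w1
10. ¬b, w1
11. a → b, w2
12. b, w2
Accessibility: w0Rw0, w0Rw1, w1Rw0, w1Rw1, w1Rw2, w2Rw1, w2Rw2
The negation has an open branch (countermodel exists).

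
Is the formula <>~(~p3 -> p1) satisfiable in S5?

Yes, satisfiable

1. <>~(~p3 -> p1), 0
2. ~(~p3 -> p1), 1
3. ~p3, 1
4. ~p1, 1
Accessibility: 0R0, 0R1, 1R0, 1R1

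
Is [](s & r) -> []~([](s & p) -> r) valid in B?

Not valid

Tableau for the negation ~([](s & r) -> []~([](s & p) -> r)):
1. ~([](s & r) -> []~([](s & p) -> r)), 0
2. [](s & r), 0
3. ~[]~([](s & p) -> r), 0
4. s & r, 0
5. s, 0
6. r, 0
7. [](s & p) -> r, 1
8. s & r, 1
9. s, 1
10. r, 1
Accessibility: 0R0, 0R1, 1R0, 1R1
The negation has an open branch (countermodel exists).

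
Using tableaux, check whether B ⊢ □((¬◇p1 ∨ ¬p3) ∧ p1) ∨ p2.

Invalid (countermodel exists)

Tableau for the negation ¬(□((¬◇p1 ∨ ¬p3) ∧ p1) ∨ p2):
1. ¬(□((¬◇p1 ∨ ¬p3) ∧ p1) ∨ p2), u
2. ¬□((¬◇p1 ∨ ¬p3) ∧ p1), u
3. ¬p2, u
4. ¬((¬◇p1 ∨ ¬p3) ∧ p1), v
5. ¬p1, v
Accessibility: uRu, uRv, vRu, vRv
The negation has an open branch (countermodel exists).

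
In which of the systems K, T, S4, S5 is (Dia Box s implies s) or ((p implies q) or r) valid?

S5-tableau for the negation not ((Dia Box s implies s) or ((p implies q) or r)):
1. not ((Dia Box s implies s) or ((p implies q) or r)), u
2. not (Dia Box s implies s), u
3. not ((p implies q) or r), u
4. Dia Box s, u
5. not s, u
6. not (p implies q), u
7. not r, u
8. p, u
9. not q, u
10. Box s, v
11. s, u
Accessibility: uRu, uRv, vRu, vRv
Branch closes: s and not s both at u.
Every branch closes (one shown): valid in S5.
S4-tableau for the negation not ((Dia Box s implies s) or ((p implies q) or r)):
1. not ((Dia Box s implies s) or ((p implies q) or r)), u
2. not (Dia Box s implies s), u
3. not ((p implies q) or r), u
4. Dia Box s, u
5. not s, u
6. not (p implies q), u
7. not r, u
8. p, u
9. not q, u
10. Box s, v
11. s, v
Accessibility: uRu, uRv, vRv
Complete open branch: countermodel on an S4-frame, so not valid in S4, nor in K, T (the same frame is also a K-frame and a T-frame).

S5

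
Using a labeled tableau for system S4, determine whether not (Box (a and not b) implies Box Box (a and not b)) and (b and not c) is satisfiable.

1. not (Box (a and not b) implies Box Box (a and not b)) and (b and not c), 0
2. not (Box (a and not b) implies Box Box (a and not b)), 0
3. b and not c, 0
4. Box (a and not b), 0
5. not Box Box (a and not b), 0
6. b, 0
7. not c, 0
8. a and not b, 0
9. a, 0
10. not b, 0
Accessibility: 0R0
Branch closes: b and not b both at 0.
Every branch closes; the branch above is one of them.

Unsatisfiable (every branch closes)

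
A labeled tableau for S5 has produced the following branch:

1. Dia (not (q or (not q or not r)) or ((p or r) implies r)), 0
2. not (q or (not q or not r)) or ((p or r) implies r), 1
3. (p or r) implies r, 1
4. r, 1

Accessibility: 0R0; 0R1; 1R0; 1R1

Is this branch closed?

Not closed

No atom appears with both signs at the same world.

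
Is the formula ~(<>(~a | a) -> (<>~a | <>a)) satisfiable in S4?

Unsatisfiable (every branch closes)

1. ~(<>(~a | a) -> (<>~a | <>a)), u
2. <>(~a | a), u   [~->-rule on 1]
3. ~(<>~a | <>a), u   [~->-rule on 1]
4. ~<>~a, u   [~|-rule on 3]
5. ~<>a, u   [~|-rule on 3]
6. a, u   [~<>-rule on 4 via uRu]
7. ~a, u   [~<>-rule on 5 via uRu]
Accessibility: uRu
Branch closes: a and ~a both at u.
Every branch closes; the branch above is one of them.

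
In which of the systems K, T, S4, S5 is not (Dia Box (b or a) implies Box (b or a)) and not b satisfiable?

S5-tableau for the formula:
1. not (Dia Box (b or a) implies Box (b or a)) and not b, 0
2. not (Dia Box (b or a) implies Box (b or a)), 0   [and-rule on 1]
3. not b, 0   [and-rule on 1]
4. Dia Box (b or a), 0   [neg-implies-rule on 2]
5. not Box (b or a), 0   [neg-implies-rule on 2]
6. Box (b or a), 1   [Dia-rule on 4: fresh world 1, 0R1]
7. b or a, 0   [Box-rule on 6 via 1R0]
8. b or a, 1   [Box-rule on 6 via 1R1]
9. a, 0   [or-rule on 7 (branches; this branch)]
10. a, 1   [or-rule on 8 (branches; this branch)]
11. not (b or a), 2   [neg-Box-rule on 5: fresh world 2, 0R2]
12. not b, 2   [neg-or-rule on 11]
13. not a, 2   [neg-or-rule on 11]
14. b or a, 2   [Box-rule on 6 via 1R2]
15. a, 2   [or-rule on 14 (branches; this branch)]
Accessibility: 0R0, 0R1, 0R2, 1R0, 1R1, 1R2, 2R0, 2R1, 2R2
Branch closes: a and not a both at 2.
Every branch closes (one shown): unsatisfiable in S5.
S4-tableau for the formula:
1. not (Dia Box (b or a) implies Box (b or a)) and not b, 0
2. not (Dia Box (b or a) implies Box (b or a)), 0   [and-rule on 1]
3. not b, 0   [and-rule on 1]
4. Dia Box (b or a), 0   [neg-implies-rule on 2]
5. not Box (b or a), 0   [neg-implies-rule on 2]
6. Box (b or a), 1   [Dia-rule on 4: fresh world 1, 0R1]
7. b or a, 1   [Box-rule on 6 via 1R1]
8. a, 1   [or-rule on 7 (branches; this branch)]
9. not (b or a), 2   [neg-Box-rule on 5: fresh world 2, 0R2]
10. not b, 2   [neg-or-rule on 9]
11. not a, 2   [neg-or-rule on 9]
Accessibility: 0R0, 0R1, 0R2, 1R1, 2R2
Complete open branch: satisfiable in S4, hence also in K, T (this S4-model is also a K-model and a T-model).

K, T, S4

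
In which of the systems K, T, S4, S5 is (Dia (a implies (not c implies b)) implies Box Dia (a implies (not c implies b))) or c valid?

S4-tableau for the negation not ((Dia (a implies (not c implies b)) implies Box Dia (a implies (not c implies b))) or c):
1. not ((Dia (a implies (not c implies b)) implies Box Dia (a implies (not c implies b))) or c), u
2. not (Dia (a implies (not c implies b)) implies Box Dia (a implies (not c implies b))), u
3. not c, u
4. Dia (a implies (not c implies b)), u
5. not Box Dia (a implies (not c implies b)), u
6. a implies (not c implies b), v
7. not c implies b, v
8. b, v
9. not Dia (a implies (not c implies b)), w
10. not (a implies (not c implies b)), w
11. a, w
12. not (not c implies b), w
13. not c, w
14. not b, w
Accessibility: uRu, uRv, uRw, vRv, wRw
Complete open branch: countermodel on an S4-frame, so not valid in S4, nor in K, T (the same frame is also a K-frame and a T-frame).
S5-tableau for the negation not ((Dia (a implies (not c implies b)) implies Box Dia (a implies (not c implies b))) or c):
1. not ((Dia (a implies (not c implies b)) implies Box Dia (a implies (not c implies b))) or c), u
2. not (Dia (a implies (not c implies b)) implies Box Dia (a implies (not c implies b))), u
3. not c, u
4. Dia (a implies (not c implies b)), u
5. not Box Dia (a implies (not c implies b)), u
6. a implies (not c implies b), v
7. not c implies b, v
8. b, v
9. not Dia (a implies (not c implies b)), w
10. not (a implies (not c implies b)), u
11. a, u
12. not (not c implies b), u
13. not b, u
14. not (a implies (not c implies b)), v
15. a, v
16. not (not c implies b), v
17. not c, v
18. not b, v
Accessibility: uRu, uRv, uRw, vRu, vRv, vRw, wRu, wRv, wRw
Branch closes: b and not b both at v.
Every branch closes (one shown): valid in S5.

S5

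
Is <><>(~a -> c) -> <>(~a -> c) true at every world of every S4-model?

Tableau for the negation ~(<><>(~a -> c) -> <>(~a -> c)):
1. ~(<><>(~a -> c) -> <>(~a -> c)), w0
2. <><>(~a -> c), w0
3. ~<>(~a -> c), w0
4. ~(~a -> c), w0
5. ~a, w0
6. ~c, w0
7. <>(~a -> c), w1
8. ~(~a -> c), w1
9. ~a, w1
10. ~c, w1
11. ~a -> c, w2
12. ~(~a -> c), w2
13. ~a, w2
14. ~c, w2
15. c, w2
Accessibility: w0Rw0, w0Rw1, w0Rw2, w1Rw1, w1Rw2, w2Rw2
Branch closes: c and ~c both at w2.
All branches of the negation close; one closing branch shown above.

Yes, valid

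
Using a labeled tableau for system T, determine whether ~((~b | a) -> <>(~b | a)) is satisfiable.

1. ~((~b | a) -> <>(~b | a)), u
2. ~b | a, u
3. ~<>(~b | a), u
4. ~(~b | a), u
5. b, u
6. ~a, u
7. a, u
Accessibility: uRu
Branch closes: a and ~a both at u.
All branches of the tableau close; one closing branch shown above.

No, unsatisfiable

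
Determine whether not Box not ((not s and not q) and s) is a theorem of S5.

Invalid (countermodel exists)

Tableau for the negation Box not ((not s and not q) and s):
1. Box not ((not s and not q) and s), 0
2. not ((not s and not q) and s), 0   [Box-rule on 1 via 0R0]
3. not s, 0   [neg-and-rule on 2 (branches; this branch)]
Accessibility: 0R0
The negation has an open branch (countermodel exists).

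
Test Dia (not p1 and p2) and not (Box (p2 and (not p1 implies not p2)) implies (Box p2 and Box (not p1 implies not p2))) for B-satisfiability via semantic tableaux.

1. Dia (not p1 and p2) and not (Box (p2 and (not p1 implies not p2)) implies (Box p2 and Box (not p1 implies not p2))), 0
2. Dia (not p1 and p2), 0   [and-rule on 1]
3. not (Box (p2 and (not p1 implies not p2)) implies (Box p2 and Box (not p1 implies not p2))), 0   [and-rule on 1]
4. Box (p2 and (not p1 implies not p2)), 0   [neg-implies-rule on 3]
5. not (Box p2 and Box (not p1 implies not p2)), 0   [neg-implies-rule on 3]
6. p2 and (not p1 implies not p2), 0   [Box-rule on 4 via 0R0]
7. p2, 0   [and-rule on 6]
8. not p1 implies not p2, 0   [and-rule on 6]
9. not Box (not p1 implies not p2), 0   [neg-and-rule on 5 (branches; this branch)]
10. p1, 0   [implies-rule on 8 (branches; this branch)]
11. not p1 and p2, 1   [Dia-rule on 2: fresh world 1, 0R1]
12. not p1, 1   [and-rule on 11]
13. p2, 1   [and-rule on 11]
14. p2 and (not p1 implies not p2), 1   [Box-rule on 4 via 0R1]
15. not p1 implies not p2, 1   [and-rule on 14]
16. not p2, 1   [implies-rule on 15 (branches; this branch)]
Accessibility: 0R0, 0R1, 1R0, 1R1
Branch closes: p2 and not p2 both at 1.
(One branch shown.) All branches close.

No, unsatisfiable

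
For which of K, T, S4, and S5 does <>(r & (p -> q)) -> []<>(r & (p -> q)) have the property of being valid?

S4-tableau for the negation ~(<>(r & (p -> q)) -> []<>(r & (p -> q))):
1. ~(<>(r & (p -> q)) -> []<>(r & (p -> q))), 0
2. <>(r & (p -> q)), 0
3. ~[]<>(r & (p -> q)), 0
4. r & (p -> q), 1
5. r, 1
6. p -> q, 1
7. q, 1
8. ~<>(r & (p -> q)), 2
9. ~(r & (p -> q)), 2
10. ~(p -> q), 2
11. p, 2
12. ~q, 2
Accessibility: 0R0, 0R1, 0R2, 1R1, 2R2
Complete open branch: countermodel on an S4-frame, so not valid in S4, nor in K, T (the same frame is also a K-frame and a T-frame).
S5-tableau for the negation ~(<>(r & (p -> q)) -> []<>(r & (p -> q))):
1. ~(<>(r & (p -> q)) -> []<>(r & (p -> q))), 0
2. <>(r & (p -> q)), 0
3. ~[]<>(r & (p -> q)), 0
4. r & (p -> q), 1
5. r, 1
6. p -> q, 1
7. q, 1
8. ~<>(r & (p -> q)), 2
9. ~(r & (p -> q)), 0
10. ~(r & (p -> q)), 1
11. ~(r & (p -> q)), 2
12. ~(p -> q), 0
13. p, 0
14. ~q, 0
15. ~(p -> q), 1
16. p, 1
17. ~q, 1
Accessibility: 0R0, 0R1, 0R2, 1R0, 1R1, 1R2, 2R0, 2R1, 2R2
Branch closes: q and ~q both at 1.
Every branch closes (one shown): valid in S5.

S5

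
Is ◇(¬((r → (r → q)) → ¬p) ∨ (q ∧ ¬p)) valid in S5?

Tableau for the negation ¬◇(¬((r → (r → q)) → ¬p) ∨ (q ∧ ¬p)):
1. ¬◇(¬((r → (r → q)) → ¬p) ∨ (q ∧ ¬p)), 0
2. ¬(¬((r → (r → q)) → ¬p) ∨ (q ∧ ¬p)), 0
3. (r → (r → q)) → ¬p, 0
4. ¬(q ∧ ¬p), 0
5. ¬p, 0
6. ¬q, 0
Accessibility: 0R0
The negation has an open branch (countermodel exists).

Invalid (countermodel exists)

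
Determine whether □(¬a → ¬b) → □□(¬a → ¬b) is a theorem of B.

Not valid

Tableau for the negation ¬(□(¬a → ¬b) → □□(¬a → ¬b)):
1. ¬(□(¬a → ¬b) → □□(¬a → ¬b)), w0
2. □(¬a → ¬b), w0
3. ¬□□(¬a → ¬b), w0
4. ¬a → ¬b, w0
5. ¬b, w0
6. ¬□(¬a → ¬b), w1
7. ¬a → ¬b, w1
8. ¬b, w1
9. ¬(¬a → ¬b), w2
10. ¬a, w2
11. b, w2
Accessibility: w0Rw0, w0Rw1, w1Rw0, w1Rw1, w1Rw2, w2Rw1, w2Rw2
The negation has an open branch (countermodel exists).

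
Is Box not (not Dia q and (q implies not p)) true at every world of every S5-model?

Tableau for the negation not Box not (not Dia q and (q implies not p)):
1. not Box not (not Dia q and (q implies not p)), u
2. not Dia q and (q implies not p), v
3. not Dia q, v
4. q implies not p, v
5. not q, u
6. not q, v
7. not p, v
Accessibility: uRu, uRv, vRu, vRv
The negation has an open branch (countermodel exists).

Not valid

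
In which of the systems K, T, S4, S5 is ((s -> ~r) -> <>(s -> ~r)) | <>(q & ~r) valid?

K-tableau for the negation ~(((s -> ~r) -> <>(s -> ~r)) | <>(q & ~r)):
1. ~(((s -> ~r) -> <>(s -> ~r)) | <>(q & ~r)), 0
2. ~((s -> ~r) -> <>(s -> ~r)), 0
3. ~<>(q & ~r), 0
4. s -> ~r, 0
5. ~<>(s -> ~r), 0
6. ~r, 0
Complete open branch: countermodel on a K-frame, so not valid in K.
T-tableau for the negation ~(((s -> ~r) -> <>(s -> ~r)) | <>(q & ~r)):
1. ~(((s -> ~r) -> <>(s -> ~r)) | <>(q & ~r)), 0
2. ~((s -> ~r) -> <>(s -> ~r)), 0
3. ~<>(q & ~r), 0
4. s -> ~r, 0
5. ~<>(s -> ~r), 0
6. ~(q & ~r), 0
7. ~(s -> ~r), 0
8. s, 0
9. r, 0
10. ~r, 0
Accessibility: 0R0
Branch closes: r and ~r both at 0.
Every branch closes (one shown): valid in T, hence also in S4, S5 (every theorem of T is a theorem of S4 and S5).

T, S4, S5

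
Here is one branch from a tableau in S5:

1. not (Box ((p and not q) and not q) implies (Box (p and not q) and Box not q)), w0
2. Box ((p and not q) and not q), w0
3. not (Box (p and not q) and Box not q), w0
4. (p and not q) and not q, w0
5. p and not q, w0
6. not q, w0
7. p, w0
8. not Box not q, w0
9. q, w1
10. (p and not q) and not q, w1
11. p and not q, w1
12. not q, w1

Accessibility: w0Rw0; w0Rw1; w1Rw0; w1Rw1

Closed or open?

Closed

Both q and not q appear at w1.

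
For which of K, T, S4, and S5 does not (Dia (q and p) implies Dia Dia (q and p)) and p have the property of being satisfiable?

K

T-tableau for the formula:
1. not (Dia (q and p) implies Dia Dia (q and p)) and p, w0
2. not (Dia (q and p) implies Dia Dia (q and p)), w0   [and-rule on 1]
3. p, w0   [and-rule on 1]
4. Dia (q and p), w0   [neg-implies-rule on 2]
5. not Dia Dia (q and p), w0   [neg-implies-rule on 2]
6. not Dia (q and p), w0   [neg-Dia-rule on 5 via w0Rw0]
7. not (q and p), w0   [neg-Dia-rule on 6 via w0Rw0]
8. not q, w0   [neg-and-rule on 7 (branches; this branch)]
9. q and p, w1   [Dia-rule on 4: fresh world w1, w0Rw1]
10. q, w1   [and-rule on 9]
11. p, w1   [and-rule on 9]
12. not Dia (q and p), w1   [neg-Dia-rule on 5 via w0Rw1]
13. not (q and p), w1   [neg-Dia-rule on 6 via w0Rw1]
14. not p, w1   [neg-and-rule on 13 (branches; this branch)]
Accessibility: w0Rw0, w0Rw1, w1Rw1
Branch closes: p and not p both at w1.
Every branch closes (one shown): unsatisfiable in T, hence also in S4, S5 (every S4/S5-frame is a T-frame).
K-tableau for the formula:
1. not (Dia (q and p) implies Dia Dia (q and p)) and p, w0
2. not (Dia (q and p) implies Dia Dia (q and p)), w0   [and-rule on 1]
3. p, w0   [and-rule on 1]
4. Dia (q and p), w0   [neg-implies-rule on 2]
5. not Dia Dia (q and p), w0   [neg-implies-rule on 2]
6. q and p, w1   [Dia-rule on 4: fresh world w1, w0Rw1]
7. q, w1   [and-rule on 6]
8. p, w1   [and-rule on 6]
9. not Dia (q and p), w1   [neg-Dia-rule on 5 via w0Rw1]
Accessibility: w0Rw1
Complete open branch: satisfiable in K.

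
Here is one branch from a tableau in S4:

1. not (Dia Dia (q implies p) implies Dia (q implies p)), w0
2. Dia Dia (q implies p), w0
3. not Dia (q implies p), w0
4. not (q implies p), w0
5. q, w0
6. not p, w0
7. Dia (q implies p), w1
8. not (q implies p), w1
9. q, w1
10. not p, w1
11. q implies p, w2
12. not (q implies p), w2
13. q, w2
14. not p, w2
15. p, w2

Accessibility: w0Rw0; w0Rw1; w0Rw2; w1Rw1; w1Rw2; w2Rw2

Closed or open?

Both p and not p appear at w2.

Closed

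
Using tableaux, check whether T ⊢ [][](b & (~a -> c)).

Invalid (countermodel exists)

Tableau for the negation ~[][](b & (~a -> c)):
1. ~[][](b & (~a -> c)), u
2. ~[](b & (~a -> c)), v
3. ~(b & (~a -> c)), w
4. ~(~a -> c), w
5. ~a, w
6. ~c, w
Accessibility: uRu, uRv, vRv, vRw, wRw
The negation has an open branch (countermodel exists).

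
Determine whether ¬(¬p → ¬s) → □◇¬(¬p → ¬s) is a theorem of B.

Tableau for the negation ¬(¬(¬p → ¬s) → □◇¬(¬p → ¬s)):
1. ¬(¬(¬p → ¬s) → □◇¬(¬p → ¬s)), w0
2. ¬(¬p → ¬s), w0
3. ¬□◇¬(¬p → ¬s), w0
4. ¬p, w0
5. s, w0
6. ¬◇¬(¬p → ¬s), w1
7. ¬p → ¬s, w0
8. ¬p → ¬s, w1
9. ¬s, w0
Accessibility: w0Rw0, w0Rw1, w1Rw0, w1Rw1
Branch closes: s and ¬s both at w0.
Every branch of the negation's tableau closes; the branch above is one of them.

Yes, valid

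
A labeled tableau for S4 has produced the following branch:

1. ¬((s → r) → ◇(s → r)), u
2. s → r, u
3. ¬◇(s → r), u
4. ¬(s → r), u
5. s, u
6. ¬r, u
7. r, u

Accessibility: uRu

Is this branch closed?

Closed

Both r and ¬r appear at u.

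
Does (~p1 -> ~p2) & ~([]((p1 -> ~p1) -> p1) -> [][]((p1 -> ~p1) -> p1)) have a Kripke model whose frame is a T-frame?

1. (~p1 -> ~p2) & ~([]((p1 -> ~p1) -> p1) -> [][]((p1 -> ~p1) -> p1)), 0
2. ~p1 -> ~p2, 0
3. ~([]((p1 -> ~p1) -> p1) -> [][]((p1 -> ~p1) -> p1)), 0
4. []((p1 -> ~p1) -> p1), 0
5. ~[][]((p1 -> ~p1) -> p1), 0
6. (p1 -> ~p1) -> p1, 0
7. ~p2, 0
8. p1, 0
9. ~[]((p1 -> ~p1) -> p1), 1
10. (p1 -> ~p1) -> p1, 1
11. p1, 1
12. ~((p1 -> ~p1) -> p1), 2
13. p1 -> ~p1, 2
14. ~p1, 2
Accessibility: 0R0, 0R1, 1R1, 1R2, 2R2

Satisfiable (open branch found)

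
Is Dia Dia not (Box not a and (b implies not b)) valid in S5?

Tableau for the negation not Dia Dia not (Box not a and (b implies not b)):
1. not Dia Dia not (Box not a and (b implies not b)), u
2. not Dia not (Box not a and (b implies not b)), u
3. Box not a and (b implies not b), u
4. Box not a, u
5. b implies not b, u
6. not a, u
7. not b, u
Accessibility: uRu
The negation has an open branch (countermodel exists).

Not valid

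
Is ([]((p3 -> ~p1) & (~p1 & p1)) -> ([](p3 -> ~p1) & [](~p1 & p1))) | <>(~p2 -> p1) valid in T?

Valid in T

Tableau for the negation ~(([]((p3 -> ~p1) & (~p1 & p1)) -> ([](p3 -> ~p1) & [](~p1 & p1))) | <>(~p2 -> p1)):
1. ~(([]((p3 -> ~p1) & (~p1 & p1)) -> ([](p3 -> ~p1) & [](~p1 & p1))) | <>(~p2 -> p1)), u
2. ~([]((p3 -> ~p1) & (~p1 & p1)) -> ([](p3 -> ~p1) & [](~p1 & p1))), u   [~|-rule on 1]
3. ~<>(~p2 -> p1), u   [~|-rule on 1]
4. []((p3 -> ~p1) & (~p1 & p1)), u   [~->-rule on 2]
5. ~([](p3 -> ~p1) & [](~p1 & p1)), u   [~->-rule on 2]
6. ~(~p2 -> p1), u   [~<>-rule on 3 via uRu]
7. ~p2, u   [~->-rule on 6]
8. ~p1, u   [~->-rule on 6]
9. (p3 -> ~p1) & (~p1 & p1), u   [[]-rule on 4 via uRu]
10. p3 -> ~p1, u   [&-rule on 9]
11. ~p1 & p1, u   [&-rule on 9]
12. p1, u   [&-rule on 11]
Accessibility: uRu
Branch closes: p1 and ~p1 both at u.
All branches of the negation close; one closing branch shown above.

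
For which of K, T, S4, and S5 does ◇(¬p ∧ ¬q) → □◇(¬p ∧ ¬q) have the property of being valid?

S5

S4-tableau for the negation ¬(◇(¬p ∧ ¬q) → □◇(¬p ∧ ¬q)):
1. ¬(◇(¬p ∧ ¬q) → □◇(¬p ∧ ¬q)), u
2. ◇(¬p ∧ ¬q), u
3. ¬□◇(¬p ∧ ¬q), u
4. ¬p ∧ ¬q, v
5. ¬p, v
6. ¬q, v
7. ¬◇(¬p ∧ ¬q), w
8. ¬(¬p ∧ ¬q), w
9. q, w
Accessibility: uRu, uRv, uRw, vRv, wRw
Complete open branch: countermodel on an S4-frame, so not valid in S4, nor in K, T (the same frame is also a K-frame and a T-frame).
S5-tableau for the negation ¬(◇(¬p ∧ ¬q) → □◇(¬p ∧ ¬q)):
1. ¬(◇(¬p ∧ ¬q) → □◇(¬p ∧ ¬q)), u
2. ◇(¬p ∧ ¬q), u
3. ¬□◇(¬p ∧ ¬q), u
4. ¬p ∧ ¬q, v
5. ¬p, v
6. ¬q, v
7. ¬◇(¬p ∧ ¬q), w
8. ¬(¬p ∧ ¬q), u
9. ¬(¬p ∧ ¬q), v
10. ¬(¬p ∧ ¬q), w
11. q, u
12. q, v
Accessibility: uRu, uRv, uRw, vRu, vRv, vRw, wRu, wRv, wRw
Branch closes: q and ¬q both at v.
Every branch closes (one shown): valid in S5.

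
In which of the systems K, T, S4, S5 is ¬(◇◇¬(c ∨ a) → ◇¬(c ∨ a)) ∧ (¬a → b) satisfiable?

K, T

S4-tableau for the formula:
1. ¬(◇◇¬(c ∨ a) → ◇¬(c ∨ a)) ∧ (¬a → b), 0
2. ¬(◇◇¬(c ∨ a) → ◇¬(c ∨ a)), 0   [∧-rule on 1]
3. ¬a → b, 0   [∧-rule on 1]
4. ◇◇¬(c ∨ a), 0   [¬→-rule on 2]
5. ¬◇¬(c ∨ a), 0   [¬→-rule on 2]
6. c ∨ a, 0   [¬◇-rule on 5 via 0R0]
7. b, 0   [→-rule on 3 (branches; this branch)]
8. a, 0   [∨-rule on 6 (branches; this branch)]
9. ◇¬(c ∨ a), 1   [◇-rule on 4: fresh world 1, 0R1]
10. c ∨ a, 1   [¬◇-rule on 5 via 0R1]
11. a, 1   [∨-rule on 10 (branches; this branch)]
12. ¬(c ∨ a), 2   [◇-rule on 9: fresh world 2, 1R2]
13. ¬c, 2   [¬∨-rule on 12]
14. ¬a, 2   [¬∨-rule on 12]
15. c ∨ a, 2   [¬◇-rule on 5 via 0R2]
16. a, 2   [∨-rule on 15 (branches; this branch)]
Accessibility: 0R0, 0R1, 0R2, 1R1, 1R2, 2R2
Branch closes: a and ¬a both at 2.
Every branch closes (one shown): unsatisfiable in S4, hence also in S5 (every S5-frame is an S4-frame).
T-tableau for the formula:
1. ¬(◇◇¬(c ∨ a) → ◇¬(c ∨ a)) ∧ (¬a → b), 0
2. ¬(◇◇¬(c ∨ a) → ◇¬(c ∨ a)), 0   [∧-rule on 1]
3. ¬a → b, 0   [∧-rule on 1]
4. ◇◇¬(c ∨ a), 0   [¬→-rule on 2]
5. ¬◇¬(c ∨ a), 0   [¬→-rule on 2]
6. c ∨ a, 0   [¬◇-rule on 5 via 0R0]
7. b, 0   [→-rule on 3 (branches; this branch)]
8. a, 0   [∨-rule on 6 (branches; this branch)]
9. ◇¬(c ∨ a), 1   [◇-rule on 4: fresh world 1, 0R1]
10. c ∨ a, 1   [¬◇-rule on 5 via 0R1]
11. a, 1   [∨-rule on 10 (branches; this branch)]
12. ¬(c ∨ a), 2   [◇-rule on 9: fresh world 2, 1R2]
13. ¬c, 2   [¬∨-rule on 12]
14. ¬a, 2   [¬∨-rule on 12]
Accessibility: 0R0, 0R1, 1R1, 1R2, 2R2
Complete open branch: satisfiable in T, hence also in K (this T-model is also a K-model).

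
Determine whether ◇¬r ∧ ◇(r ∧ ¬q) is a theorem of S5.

Tableau for the negation ¬(◇¬r ∧ ◇(r ∧ ¬q)):
1. ¬(◇¬r ∧ ◇(r ∧ ¬q)), u
2. ¬◇(r ∧ ¬q), u
3. ¬(r ∧ ¬q), u
4. q, u
Accessibility: uRu
The negation has an open branch (countermodel exists).

No, not valid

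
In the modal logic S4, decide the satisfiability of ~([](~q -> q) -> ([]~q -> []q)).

Unsatisfiable (every branch closes)

1. ~([](~q -> q) -> ([]~q -> []q)), 0
2. [](~q -> q), 0
3. ~([]~q -> []q), 0
4. []~q, 0
5. ~[]q, 0
6. ~q -> q, 0
7. ~q, 0
8. q, 0
Accessibility: 0R0
Branch closes: q and ~q both at 0.
Every branch closes; the branch above is one of them.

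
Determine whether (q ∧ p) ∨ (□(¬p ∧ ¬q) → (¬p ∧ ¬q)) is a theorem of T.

Valid

Tableau for the negation ¬((q ∧ p) ∨ (□(¬p ∧ ¬q) → (¬p ∧ ¬q))):
1. ¬((q ∧ p) ∨ (□(¬p ∧ ¬q) → (¬p ∧ ¬q))), w0
2. ¬(q ∧ p), w0   [¬∨-rule on 1]
3. ¬(□(¬p ∧ ¬q) → (¬p ∧ ¬q)), w0   [¬∨-rule on 1]
4. □(¬p ∧ ¬q), w0   [¬→-rule on 3]
5. ¬(¬p ∧ ¬q), w0   [¬→-rule on 3]
6. ¬p ∧ ¬q, w0   [□-rule on 4 via w0Rw0]
7. ¬p, w0   [∧-rule on 6]
8. ¬q, w0   [∧-rule on 6]
9. q, w0   [¬∧-rule on 5 (branches; this branch)]
Accessibility: w0Rw0
Branch closes: q and ¬q both at w0.
All branches of the negation close; one closing branch shown above.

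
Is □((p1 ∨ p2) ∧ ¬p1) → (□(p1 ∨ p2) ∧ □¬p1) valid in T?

Yes, valid

Tableau for the negation ¬(□((p1 ∨ p2) ∧ ¬p1) → (□(p1 ∨ p2) ∧ □¬p1)):
1. ¬(□((p1 ∨ p2) ∧ ¬p1) → (□(p1 ∨ p2) ∧ □¬p1)), 0
2. □((p1 ∨ p2) ∧ ¬p1), 0
3. ¬(□(p1 ∨ p2) ∧ □¬p1), 0
4. (p1 ∨ p2) ∧ ¬p1, 0
5. p1 ∨ p2, 0
6. ¬p1, 0
7. ¬□(p1 ∨ p2), 0
8. p2, 0
9. ¬(p1 ∨ p2), 1
10. ¬p1, 1
11. ¬p2, 1
12. (p1 ∨ p2) ∧ ¬p1, 1
13. p1 ∨ p2, 1
14. p2, 1
Accessibility: 0R0, 0R1, 1R1
Branch closes: p2 and ¬p2 both at 1.
All branches of the negation close; one closing branch shown above.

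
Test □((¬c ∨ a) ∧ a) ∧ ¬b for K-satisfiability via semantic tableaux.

1. □((¬c ∨ a) ∧ a) ∧ ¬b, u
2. □((¬c ∨ a) ∧ a), u   [∧-rule on 1]
3. ¬b, u   [∧-rule on 1]

Yes, satisfiable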